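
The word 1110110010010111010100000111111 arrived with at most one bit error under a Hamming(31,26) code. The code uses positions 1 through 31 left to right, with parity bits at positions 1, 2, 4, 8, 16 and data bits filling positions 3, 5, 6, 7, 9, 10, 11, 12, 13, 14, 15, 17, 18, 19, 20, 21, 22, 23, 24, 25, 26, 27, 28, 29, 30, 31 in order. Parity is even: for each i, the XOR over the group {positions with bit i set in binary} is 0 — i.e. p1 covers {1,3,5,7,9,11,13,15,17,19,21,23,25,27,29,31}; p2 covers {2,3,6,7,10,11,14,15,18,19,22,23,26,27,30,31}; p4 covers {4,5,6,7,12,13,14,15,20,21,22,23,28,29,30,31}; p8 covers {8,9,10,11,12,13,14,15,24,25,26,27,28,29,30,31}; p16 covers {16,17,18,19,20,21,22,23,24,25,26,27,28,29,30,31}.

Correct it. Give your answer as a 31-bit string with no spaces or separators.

s1 (pos 1,3,5,7,9,11,13,15,17,19,21,23,25,27,29,31): 1⊕1⊕1⊕0⊕1⊕0⊕0⊕1⊕0⊕0⊕0⊕0⊕0⊕1⊕1⊕1 = 0
s2 (pos 2,3,6,7,10,11,14,15,18,19,22,23,26,27,30,31): 1⊕1⊕1⊕0⊕0⊕0⊕1⊕1⊕1⊕0⊕0⊕0⊕1⊕1⊕1⊕1 = 0
s4 (pos 4,5,6,7,12,13,14,15,20,21,22,23,28,29,30,31): 0⊕1⊕1⊕0⊕1⊕0⊕1⊕1⊕1⊕0⊕0⊕0⊕1⊕1⊕1⊕1 = 0
s8 (pos 8,9,10,11,12,13,14,15,24,25,26,27,28,29,30,31): 0⊕1⊕0⊕0⊕1⊕0⊕1⊕1⊕0⊕0⊕1⊕1⊕1⊕1⊕1⊕1 = 0
s16 (pos 16,17,18,19,20,21,22,23,24,25,26,27,28,29,30,31): 1⊕0⊕1⊕0⊕1⊕0⊕0⊕0⊕0⊕0⊕1⊕1⊕1⊕1⊕1⊕1 = 1
Syndrome s16…s1 = 10000 → error at position 16.
Flip position 16: 1110110010010111010100000111111 → 1110110010010110010100000111111

1110110010010110010100000111111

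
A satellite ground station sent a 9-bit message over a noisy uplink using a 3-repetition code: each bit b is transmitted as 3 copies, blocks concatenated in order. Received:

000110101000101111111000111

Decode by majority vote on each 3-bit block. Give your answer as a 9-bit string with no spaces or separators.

Block 1 (000): 0 ones → 0
Block 2 (110): 2 ones → 1
Block 3 (101): 2 ones → 1
Block 4 (000): 0 ones → 0
Block 5 (101): 2 ones → 1
Block 6 (111): 3 ones → 1
Block 7 (111): 3 ones → 1
Block 8 (000): 0 ones → 0
Block 9 (111): 3 ones → 1

011011101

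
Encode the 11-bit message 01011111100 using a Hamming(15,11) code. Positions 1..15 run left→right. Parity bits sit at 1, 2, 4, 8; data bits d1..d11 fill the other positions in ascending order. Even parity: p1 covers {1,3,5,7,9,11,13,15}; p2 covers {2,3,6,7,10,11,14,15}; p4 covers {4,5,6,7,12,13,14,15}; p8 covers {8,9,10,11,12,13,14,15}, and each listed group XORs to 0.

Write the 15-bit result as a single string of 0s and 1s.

Place data at non-parity positions: p1 p2 0 p4 1 0 1 p8 1 1 1 1 1 0 0
p1 (pos 1,3,5,7,9,11,13,15): XOR of data positions = 0⊕1⊕1⊕1⊕1⊕1⊕0 = 1
p2 (pos 2,3,6,7,10,11,14,15): XOR of data positions = 0⊕0⊕1⊕1⊕1⊕0⊕0 = 1
p4 (pos 4,5,6,7,12,13,14,15): XOR of data positions = 1⊕0⊕1⊕1⊕1⊕0⊕0 = 0
p8 (pos 8,9,10,11,12,13,14,15): XOR of data positions = 1⊕1⊕1⊕1⊕1⊕0⊕0 = 1
Codeword: 110010111111100

110010111111100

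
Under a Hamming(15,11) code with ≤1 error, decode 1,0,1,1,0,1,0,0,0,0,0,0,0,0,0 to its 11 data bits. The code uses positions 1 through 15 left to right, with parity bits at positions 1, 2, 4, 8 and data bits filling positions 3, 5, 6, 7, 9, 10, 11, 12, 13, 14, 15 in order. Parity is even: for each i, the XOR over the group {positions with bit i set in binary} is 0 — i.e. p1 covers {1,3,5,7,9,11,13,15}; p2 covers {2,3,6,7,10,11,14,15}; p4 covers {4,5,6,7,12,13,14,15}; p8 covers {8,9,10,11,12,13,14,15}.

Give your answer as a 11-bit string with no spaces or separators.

10100000000

s1 (pos 1,3,5,7,9,11,13,15): 1⊕1⊕0⊕0⊕0⊕0⊕0⊕0 = 0
s2 (pos 2,3,6,7,10,11,14,15): 0⊕1⊕1⊕0⊕0⊕0⊕0⊕0 = 0
s4 (pos 4,5,6,7,12,13,14,15): 1⊕0⊕1⊕0⊕0⊕0⊕0⊕0 = 0
s8 (pos 8,9,10,11,12,13,14,15): 0⊕0⊕0⊕0⊕0⊕0⊕0⊕0 = 0
Syndrome s8…s1 = 0000 → no error.
Read data bits from positions 3,5,6,7,9,10,11,12,13,14,15: 10100000000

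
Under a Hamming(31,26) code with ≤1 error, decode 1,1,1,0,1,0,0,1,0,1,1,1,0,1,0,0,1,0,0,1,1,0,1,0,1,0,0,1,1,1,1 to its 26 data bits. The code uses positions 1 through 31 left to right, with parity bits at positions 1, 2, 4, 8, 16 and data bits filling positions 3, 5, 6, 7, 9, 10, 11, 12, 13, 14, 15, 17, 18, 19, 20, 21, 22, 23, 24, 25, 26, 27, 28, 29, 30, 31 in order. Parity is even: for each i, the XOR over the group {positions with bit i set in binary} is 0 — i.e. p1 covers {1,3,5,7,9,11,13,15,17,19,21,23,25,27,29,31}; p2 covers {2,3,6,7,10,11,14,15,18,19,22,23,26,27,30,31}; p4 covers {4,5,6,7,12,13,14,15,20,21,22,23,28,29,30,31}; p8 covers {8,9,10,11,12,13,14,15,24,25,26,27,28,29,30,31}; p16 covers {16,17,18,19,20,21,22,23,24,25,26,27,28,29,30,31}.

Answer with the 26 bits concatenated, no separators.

11000111010100110101001111

s1 (pos 1,3,5,7,9,11,13,15,17,19,21,23,25,27,29,31): 1⊕1⊕1⊕0⊕0⊕1⊕0⊕0⊕1⊕0⊕1⊕1⊕1⊕0⊕1⊕1 = 0
s2 (pos 2,3,6,7,10,11,14,15,18,19,22,23,26,27,30,31): 1⊕1⊕0⊕0⊕1⊕1⊕1⊕0⊕0⊕0⊕0⊕1⊕0⊕0⊕1⊕1 = 0
s4 (pos 4,5,6,7,12,13,14,15,20,21,22,23,28,29,30,31): 0⊕1⊕0⊕0⊕1⊕0⊕1⊕0⊕1⊕1⊕0⊕1⊕1⊕1⊕1⊕1 = 0
s8 (pos 8,9,10,11,12,13,14,15,24,25,26,27,28,29,30,31): 1⊕0⊕1⊕1⊕1⊕0⊕1⊕0⊕0⊕1⊕0⊕0⊕1⊕1⊕1⊕1 = 0
s16 (pos 16,17,18,19,20,21,22,23,24,25,26,27,28,29,30,31): 0⊕1⊕0⊕0⊕1⊕1⊕0⊕1⊕0⊕1⊕0⊕0⊕1⊕1⊕1⊕1 = 1
Syndrome s16…s1 = 10000 → error at position 16.
Flip position 16: 1110100101110100100110101001111 → 1110100101110101100110101001111
Read data bits from positions 3,5,6,7,9,10,11,12,13,14,15,17,18,19,20,21,22,23,24,25,26,27,28,29,30,31: 11000111010100110101001111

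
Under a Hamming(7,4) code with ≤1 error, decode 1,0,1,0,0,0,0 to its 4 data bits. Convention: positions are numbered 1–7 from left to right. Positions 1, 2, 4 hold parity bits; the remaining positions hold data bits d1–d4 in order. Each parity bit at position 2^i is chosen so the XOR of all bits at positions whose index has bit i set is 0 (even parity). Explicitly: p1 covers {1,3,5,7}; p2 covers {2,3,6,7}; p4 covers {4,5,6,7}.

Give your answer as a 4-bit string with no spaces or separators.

s1 (pos 1,3,5,7): 1⊕1⊕0⊕0 = 0
s2 (pos 2,3,6,7): 0⊕1⊕0⊕0 = 1
s4 (pos 4,5,6,7): 0⊕0⊕0⊕0 = 0
Syndrome s4…s1 = 010 → error at position 2.
Flip position 2: 1010000 → 1110000
Read data bits from positions 3,5,6,7: 1000

1000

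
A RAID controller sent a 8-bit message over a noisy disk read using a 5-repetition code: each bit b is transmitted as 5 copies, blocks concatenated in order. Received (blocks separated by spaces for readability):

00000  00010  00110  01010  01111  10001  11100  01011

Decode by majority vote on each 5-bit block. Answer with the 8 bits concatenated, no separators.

00001011

Block 1 (00000): 0 ones → 0
Block 2 (00010): 1 one → 0
Block 3 (00110): 2 ones → 0
Block 4 (01010): 2 ones → 0
Block 5 (01111): 4 ones → 1
Block 6 (10001): 2 ones → 0
Block 7 (11100): 3 ones → 1
Block 8 (01011): 3 ones → 1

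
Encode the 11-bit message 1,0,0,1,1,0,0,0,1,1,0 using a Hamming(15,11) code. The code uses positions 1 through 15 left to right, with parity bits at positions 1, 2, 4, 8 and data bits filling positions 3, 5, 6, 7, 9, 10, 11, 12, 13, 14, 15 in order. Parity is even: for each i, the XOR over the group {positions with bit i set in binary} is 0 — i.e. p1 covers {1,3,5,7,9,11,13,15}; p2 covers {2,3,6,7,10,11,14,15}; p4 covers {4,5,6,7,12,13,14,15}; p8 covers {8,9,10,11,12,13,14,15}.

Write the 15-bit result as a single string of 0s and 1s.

011100111000110

Place data at non-parity positions: p1 p2 1 p4 0 0 1 p8 1 0 0 0 1 1 0
p1 (pos 1,3,5,7,9,11,13,15): XOR of data positions = 1⊕0⊕1⊕1⊕0⊕1⊕0 = 0
p2 (pos 2,3,6,7,10,11,14,15): XOR of data positions = 1⊕0⊕1⊕0⊕0⊕1⊕0 = 1
p4 (pos 4,5,6,7,12,13,14,15): XOR of data positions = 0⊕0⊕1⊕0⊕1⊕1⊕0 = 1
p8 (pos 8,9,10,11,12,13,14,15): XOR of data positions = 1⊕0⊕0⊕0⊕1⊕1⊕0 = 1
Codeword: 011100111000110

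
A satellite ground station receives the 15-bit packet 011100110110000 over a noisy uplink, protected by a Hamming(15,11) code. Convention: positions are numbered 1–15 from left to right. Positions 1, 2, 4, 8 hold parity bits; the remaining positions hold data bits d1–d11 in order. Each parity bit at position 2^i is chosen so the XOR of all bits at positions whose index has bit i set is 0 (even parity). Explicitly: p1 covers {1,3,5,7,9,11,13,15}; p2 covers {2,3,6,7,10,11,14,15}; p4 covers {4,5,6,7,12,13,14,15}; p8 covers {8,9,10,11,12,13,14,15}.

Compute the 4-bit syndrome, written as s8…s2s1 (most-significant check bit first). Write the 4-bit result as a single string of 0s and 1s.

1011

s1 (pos 1,3,5,7,9,11,13,15): 0⊕1⊕0⊕1⊕0⊕1⊕0⊕0 = 1
s2 (pos 2,3,6,7,10,11,14,15): 1⊕1⊕0⊕1⊕1⊕1⊕0⊕0 = 1
s4 (pos 4,5,6,7,12,13,14,15): 1⊕0⊕0⊕1⊕0⊕0⊕0⊕0 = 0
s8 (pos 8,9,10,11,12,13,14,15): 1⊕0⊕1⊕1⊕0⊕0⊕0⊕0 = 1
Syndrome s8…s1 = 1011 → error at position 11.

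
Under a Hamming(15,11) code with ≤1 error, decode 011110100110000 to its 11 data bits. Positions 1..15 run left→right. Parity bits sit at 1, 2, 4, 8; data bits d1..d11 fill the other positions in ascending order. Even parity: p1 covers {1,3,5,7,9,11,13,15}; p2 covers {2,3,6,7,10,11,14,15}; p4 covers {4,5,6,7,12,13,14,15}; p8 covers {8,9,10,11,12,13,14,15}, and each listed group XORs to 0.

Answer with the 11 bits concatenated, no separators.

11110110000

s1 (pos 1,3,5,7,9,11,13,15): 0⊕1⊕1⊕1⊕0⊕1⊕0⊕0 = 0
s2 (pos 2,3,6,7,10,11,14,15): 1⊕1⊕0⊕1⊕1⊕1⊕0⊕0 = 1
s4 (pos 4,5,6,7,12,13,14,15): 1⊕1⊕0⊕1⊕0⊕0⊕0⊕0 = 1
s8 (pos 8,9,10,11,12,13,14,15): 0⊕0⊕1⊕1⊕0⊕0⊕0⊕0 = 0
Syndrome s8…s1 = 0110 → error at position 6.
Flip position 6: 011110100110000 → 011111100110000
Read data bits from positions 3,5,6,7,9,10,11,12,13,14,15: 11110110000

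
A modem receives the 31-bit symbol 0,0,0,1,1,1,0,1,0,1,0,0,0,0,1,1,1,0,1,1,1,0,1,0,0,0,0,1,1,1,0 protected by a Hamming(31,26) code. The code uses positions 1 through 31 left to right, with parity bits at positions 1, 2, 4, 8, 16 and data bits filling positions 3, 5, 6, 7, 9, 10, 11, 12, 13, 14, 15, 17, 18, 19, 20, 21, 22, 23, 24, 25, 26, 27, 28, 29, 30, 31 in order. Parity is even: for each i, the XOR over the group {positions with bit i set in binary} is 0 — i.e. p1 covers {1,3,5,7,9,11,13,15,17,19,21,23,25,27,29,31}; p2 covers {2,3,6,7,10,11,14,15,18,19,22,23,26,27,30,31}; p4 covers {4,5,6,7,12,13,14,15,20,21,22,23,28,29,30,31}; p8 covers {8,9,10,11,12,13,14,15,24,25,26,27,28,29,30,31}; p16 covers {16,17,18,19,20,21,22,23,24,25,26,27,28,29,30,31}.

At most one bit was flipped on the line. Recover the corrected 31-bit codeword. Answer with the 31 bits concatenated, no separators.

0001110101000011001110100001110

s1 (pos 1,3,5,7,9,11,13,15,17,19,21,23,25,27,29,31): 0⊕0⊕1⊕0⊕0⊕0⊕0⊕1⊕1⊕1⊕1⊕1⊕0⊕0⊕1⊕0 = 1
s2 (pos 2,3,6,7,10,11,14,15,18,19,22,23,26,27,30,31): 0⊕0⊕1⊕0⊕1⊕0⊕0⊕1⊕0⊕1⊕0⊕1⊕0⊕0⊕1⊕0 = 0
s4 (pos 4,5,6,7,12,13,14,15,20,21,22,23,28,29,30,31): 1⊕1⊕1⊕0⊕0⊕0⊕0⊕1⊕1⊕1⊕0⊕1⊕1⊕1⊕1⊕0 = 0
s8 (pos 8,9,10,11,12,13,14,15,24,25,26,27,28,29,30,31): 1⊕0⊕1⊕0⊕0⊕0⊕0⊕1⊕0⊕0⊕0⊕0⊕1⊕1⊕1⊕0 = 0
s16 (pos 16,17,18,19,20,21,22,23,24,25,26,27,28,29,30,31): 1⊕1⊕0⊕1⊕1⊕1⊕0⊕1⊕0⊕0⊕0⊕0⊕1⊕1⊕1⊕0 = 1
Syndrome s16…s1 = 10001 → error at position 17.
Flip position 17: 0001110101000011101110100001110 → 0001110101000011001110100001110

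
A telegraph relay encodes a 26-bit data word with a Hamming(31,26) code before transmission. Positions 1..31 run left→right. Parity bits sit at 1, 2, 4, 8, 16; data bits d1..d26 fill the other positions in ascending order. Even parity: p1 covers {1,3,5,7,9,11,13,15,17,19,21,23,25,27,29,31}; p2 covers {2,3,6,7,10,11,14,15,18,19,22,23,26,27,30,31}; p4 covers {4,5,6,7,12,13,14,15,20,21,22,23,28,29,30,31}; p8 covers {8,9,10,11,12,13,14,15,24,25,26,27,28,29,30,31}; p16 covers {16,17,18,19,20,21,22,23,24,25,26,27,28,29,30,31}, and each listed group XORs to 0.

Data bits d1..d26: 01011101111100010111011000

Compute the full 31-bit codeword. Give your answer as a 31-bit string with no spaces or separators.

0001101011011111100010111011000

Place data at non-parity positions: p1 p2 0 p4 1 0 1 p8 1 1 0 1 1 1 1 p16 1 0 0 0 1 0 1 1 1 0 1 1 0 0 0
p1 (pos 1,3,5,7,9,11,13,15,17,19,21,23,25,27,29,31): XOR of data positions = 0⊕1⊕1⊕1⊕0⊕1⊕1⊕1⊕0⊕1⊕1⊕1⊕1⊕0⊕0 = 0
p2 (pos 2,3,6,7,10,11,14,15,18,19,22,23,26,27,30,31): XOR of data positions = 0⊕0⊕1⊕1⊕0⊕1⊕1⊕0⊕0⊕0⊕1⊕0⊕1⊕0⊕0 = 0
p4 (pos 4,5,6,7,12,13,14,15,20,21,22,23,28,29,30,31): XOR of data positions = 1⊕0⊕1⊕1⊕1⊕1⊕1⊕0⊕1⊕0⊕1⊕1⊕0⊕0⊕0 = 1
p8 (pos 8,9,10,11,12,13,14,15,24,25,26,27,28,29,30,31): XOR of data positions = 1⊕1⊕0⊕1⊕1⊕1⊕1⊕1⊕1⊕0⊕1⊕1⊕0⊕0⊕0 = 0
p16 (pos 16,17,18,19,20,21,22,23,24,25,26,27,28,29,30,31): XOR of data positions = 1⊕0⊕0⊕0⊕1⊕0⊕1⊕1⊕1⊕0⊕1⊕1⊕0⊕0⊕0 = 1
Codeword: 0001101011011111100010111011000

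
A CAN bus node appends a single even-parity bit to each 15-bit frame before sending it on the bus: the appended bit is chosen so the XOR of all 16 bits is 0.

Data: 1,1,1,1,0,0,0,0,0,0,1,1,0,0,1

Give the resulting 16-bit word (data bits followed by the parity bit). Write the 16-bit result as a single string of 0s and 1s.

1111000000110011

XOR of the 15 data bits: 1⊕1⊕1⊕1⊕0⊕0⊕0⊕0⊕0⊕0⊕1⊕1⊕0⊕0⊕1 = 1
Parity bit = 1 (so all 16 bits XOR to 0).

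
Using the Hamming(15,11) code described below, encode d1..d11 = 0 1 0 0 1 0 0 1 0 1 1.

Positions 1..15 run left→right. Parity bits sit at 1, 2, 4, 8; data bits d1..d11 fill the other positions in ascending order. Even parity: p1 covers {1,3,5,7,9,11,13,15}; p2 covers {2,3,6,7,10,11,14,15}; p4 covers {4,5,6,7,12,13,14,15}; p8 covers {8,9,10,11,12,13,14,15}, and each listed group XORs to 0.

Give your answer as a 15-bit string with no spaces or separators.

100010001001011

Place data at non-parity positions: p1 p2 0 p4 1 0 0 p8 1 0 0 1 0 1 1
p1 (pos 1,3,5,7,9,11,13,15): XOR of data positions = 0⊕1⊕0⊕1⊕0⊕0⊕1 = 1
p2 (pos 2,3,6,7,10,11,14,15): XOR of data positions = 0⊕0⊕0⊕0⊕0⊕1⊕1 = 0
p4 (pos 4,5,6,7,12,13,14,15): XOR of data positions = 1⊕0⊕0⊕1⊕0⊕1⊕1 = 0
p8 (pos 8,9,10,11,12,13,14,15): XOR of data positions = 1⊕0⊕0⊕1⊕0⊕1⊕1 = 0
Codeword: 100010001001011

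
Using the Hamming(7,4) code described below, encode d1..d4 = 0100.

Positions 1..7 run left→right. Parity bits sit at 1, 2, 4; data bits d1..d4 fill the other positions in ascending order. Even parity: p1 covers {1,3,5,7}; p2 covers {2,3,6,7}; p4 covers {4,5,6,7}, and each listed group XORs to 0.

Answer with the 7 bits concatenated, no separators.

1001100

Place data at non-parity positions: p1 p2 0 p4 1 0 0
p1 (pos 1,3,5,7): XOR of data positions = 0⊕1⊕0 = 1
p2 (pos 2,3,6,7): XOR of data positions = 0⊕0⊕0 = 0
p4 (pos 4,5,6,7): XOR of data positions = 1⊕0⊕0 = 1
Codeword: 1001100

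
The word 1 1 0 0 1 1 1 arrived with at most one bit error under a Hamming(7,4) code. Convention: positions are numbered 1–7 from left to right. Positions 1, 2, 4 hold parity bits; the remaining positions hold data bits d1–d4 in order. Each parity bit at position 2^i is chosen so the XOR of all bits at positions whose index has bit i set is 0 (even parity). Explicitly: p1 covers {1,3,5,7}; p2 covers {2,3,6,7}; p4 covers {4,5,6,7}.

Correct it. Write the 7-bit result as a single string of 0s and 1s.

s1 (pos 1,3,5,7): 1⊕0⊕1⊕1 = 1
s2 (pos 2,3,6,7): 1⊕0⊕1⊕1 = 1
s4 (pos 4,5,6,7): 0⊕1⊕1⊕1 = 1
Syndrome s4…s1 = 111 → error at position 7.
Flip position 7: 1100111 → 1100110

1100110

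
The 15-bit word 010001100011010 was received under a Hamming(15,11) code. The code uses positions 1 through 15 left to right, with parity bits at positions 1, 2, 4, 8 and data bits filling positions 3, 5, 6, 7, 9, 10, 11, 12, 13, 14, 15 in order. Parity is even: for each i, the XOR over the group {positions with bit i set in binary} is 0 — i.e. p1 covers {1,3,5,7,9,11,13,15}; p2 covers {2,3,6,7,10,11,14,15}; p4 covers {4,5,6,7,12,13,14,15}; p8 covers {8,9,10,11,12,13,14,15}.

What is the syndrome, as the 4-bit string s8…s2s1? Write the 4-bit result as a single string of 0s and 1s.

s1 (pos 1,3,5,7,9,11,13,15): 0⊕0⊕0⊕1⊕0⊕1⊕0⊕0 = 0
s2 (pos 2,3,6,7,10,11,14,15): 1⊕0⊕1⊕1⊕0⊕1⊕1⊕0 = 1
s4 (pos 4,5,6,7,12,13,14,15): 0⊕0⊕1⊕1⊕1⊕0⊕1⊕0 = 0
s8 (pos 8,9,10,11,12,13,14,15): 0⊕0⊕0⊕1⊕1⊕0⊕1⊕0 = 1
Syndrome s8…s1 = 1010 → error at position 10.

1010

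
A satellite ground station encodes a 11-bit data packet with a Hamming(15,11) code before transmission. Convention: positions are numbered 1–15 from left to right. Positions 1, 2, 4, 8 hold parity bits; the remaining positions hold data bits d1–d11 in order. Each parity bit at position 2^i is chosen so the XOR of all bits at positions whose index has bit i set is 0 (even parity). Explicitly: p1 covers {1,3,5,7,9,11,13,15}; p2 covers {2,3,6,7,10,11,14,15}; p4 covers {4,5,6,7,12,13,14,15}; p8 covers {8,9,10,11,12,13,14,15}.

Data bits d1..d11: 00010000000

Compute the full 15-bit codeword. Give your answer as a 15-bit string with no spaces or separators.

Place data at non-parity positions: p1 p2 0 p4 0 0 1 p8 0 0 0 0 0 0 0
p1 (pos 1,3,5,7,9,11,13,15): XOR of data positions = 0⊕0⊕1⊕0⊕0⊕0⊕0 = 1
p2 (pos 2,3,6,7,10,11,14,15): XOR of data positions = 0⊕0⊕1⊕0⊕0⊕0⊕0 = 1
p4 (pos 4,5,6,7,12,13,14,15): XOR of data positions = 0⊕0⊕1⊕0⊕0⊕0⊕0 = 1
p8 (pos 8,9,10,11,12,13,14,15): XOR of data positions = 0⊕0⊕0⊕0⊕0⊕0⊕0 = 0
Codeword: 110100100000000

110100100000000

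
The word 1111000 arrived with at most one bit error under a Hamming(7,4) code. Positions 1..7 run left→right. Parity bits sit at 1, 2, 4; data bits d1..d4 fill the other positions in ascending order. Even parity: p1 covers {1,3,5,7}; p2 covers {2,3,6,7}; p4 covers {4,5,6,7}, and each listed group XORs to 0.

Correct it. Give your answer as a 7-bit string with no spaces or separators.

s1 (pos 1,3,5,7): 1⊕1⊕0⊕0 = 0
s2 (pos 2,3,6,7): 1⊕1⊕0⊕0 = 0
s4 (pos 4,5,6,7): 1⊕0⊕0⊕0 = 1
Syndrome s4…s1 = 100 → error at position 4.
Flip position 4: 1111000 → 1110000

1110000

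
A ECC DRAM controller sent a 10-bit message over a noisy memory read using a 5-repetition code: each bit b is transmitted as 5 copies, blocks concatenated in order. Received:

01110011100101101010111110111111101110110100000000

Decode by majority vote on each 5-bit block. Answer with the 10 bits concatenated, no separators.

Block 1 (01110): 3 ones → 1
Block 2 (01110): 3 ones → 1
Block 3 (01011): 3 ones → 1
Block 4 (01010): 2 ones → 0
Block 5 (11111): 5 ones → 1
Block 6 (01111): 4 ones → 1
Block 7 (11101): 4 ones → 1
Block 8 (11011): 4 ones → 1
Block 9 (01000): 1 one → 0
Block 10 (00000): 0 ones → 0

1110111100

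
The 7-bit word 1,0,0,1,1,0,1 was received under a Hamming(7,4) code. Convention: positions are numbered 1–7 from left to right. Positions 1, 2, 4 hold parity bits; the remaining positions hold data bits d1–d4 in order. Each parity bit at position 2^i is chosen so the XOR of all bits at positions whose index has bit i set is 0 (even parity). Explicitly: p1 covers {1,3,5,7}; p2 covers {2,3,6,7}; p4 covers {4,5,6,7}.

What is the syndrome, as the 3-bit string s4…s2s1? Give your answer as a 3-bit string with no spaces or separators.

111

s1 (pos 1,3,5,7): 1⊕0⊕1⊕1 = 1
s2 (pos 2,3,6,7): 0⊕0⊕0⊕1 = 1
s4 (pos 4,5,6,7): 1⊕1⊕0⊕1 = 1
Syndrome s4…s1 = 111 → error at position 7.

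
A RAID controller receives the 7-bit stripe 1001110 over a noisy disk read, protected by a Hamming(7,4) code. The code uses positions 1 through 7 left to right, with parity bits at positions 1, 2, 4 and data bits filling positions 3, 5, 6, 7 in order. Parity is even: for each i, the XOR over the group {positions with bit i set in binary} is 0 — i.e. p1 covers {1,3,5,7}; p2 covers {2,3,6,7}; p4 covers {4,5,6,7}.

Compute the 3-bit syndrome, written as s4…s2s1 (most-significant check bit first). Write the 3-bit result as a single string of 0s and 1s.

110

s1 (pos 1,3,5,7): 1⊕0⊕1⊕0 = 0
s2 (pos 2,3,6,7): 0⊕0⊕1⊕0 = 1
s4 (pos 4,5,6,7): 1⊕1⊕1⊕0 = 1
Syndrome s4…s1 = 110 → error at position 6.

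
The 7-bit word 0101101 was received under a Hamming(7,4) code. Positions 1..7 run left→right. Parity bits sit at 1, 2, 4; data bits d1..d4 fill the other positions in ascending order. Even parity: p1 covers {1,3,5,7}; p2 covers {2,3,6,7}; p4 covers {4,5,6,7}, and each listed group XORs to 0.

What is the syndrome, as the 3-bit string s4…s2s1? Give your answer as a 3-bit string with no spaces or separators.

s1 (pos 1,3,5,7): 0⊕0⊕1⊕1 = 0
s2 (pos 2,3,6,7): 1⊕0⊕0⊕1 = 0
s4 (pos 4,5,6,7): 1⊕1⊕0⊕1 = 1
Syndrome s4…s1 = 100 → error at position 4.

100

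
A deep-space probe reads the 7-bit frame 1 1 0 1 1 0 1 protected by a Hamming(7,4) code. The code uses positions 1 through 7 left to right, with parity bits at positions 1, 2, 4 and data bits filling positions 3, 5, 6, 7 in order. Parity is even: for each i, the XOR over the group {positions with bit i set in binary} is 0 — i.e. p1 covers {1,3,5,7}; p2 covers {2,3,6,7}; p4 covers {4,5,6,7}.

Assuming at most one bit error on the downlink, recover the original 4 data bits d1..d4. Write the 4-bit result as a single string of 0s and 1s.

s1 (pos 1,3,5,7): 1⊕0⊕1⊕1 = 1
s2 (pos 2,3,6,7): 1⊕0⊕0⊕1 = 0
s4 (pos 4,5,6,7): 1⊕1⊕0⊕1 = 1
Syndrome s4…s1 = 101 → error at position 5.
Flip position 5: 1101101 → 1101001
Read data bits from positions 3,5,6,7: 0001

0001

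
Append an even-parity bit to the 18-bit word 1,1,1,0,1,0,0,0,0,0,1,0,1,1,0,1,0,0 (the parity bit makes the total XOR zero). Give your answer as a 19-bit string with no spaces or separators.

1110100000101101000

XOR of the 18 data bits: 1⊕1⊕1⊕0⊕1⊕0⊕0⊕0⊕0⊕0⊕1⊕0⊕1⊕1⊕0⊕1⊕0⊕0 = 0
Parity bit = 0 (so all 19 bits XOR to 0).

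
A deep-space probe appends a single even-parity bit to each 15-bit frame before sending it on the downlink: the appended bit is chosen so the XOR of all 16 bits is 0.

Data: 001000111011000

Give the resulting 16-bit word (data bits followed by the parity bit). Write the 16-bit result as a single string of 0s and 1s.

XOR of the 15 data bits: 0⊕0⊕1⊕0⊕0⊕0⊕1⊕1⊕1⊕0⊕1⊕1⊕0⊕0⊕0 = 0
Parity bit = 0 (so all 16 bits XOR to 0).

0010001110110000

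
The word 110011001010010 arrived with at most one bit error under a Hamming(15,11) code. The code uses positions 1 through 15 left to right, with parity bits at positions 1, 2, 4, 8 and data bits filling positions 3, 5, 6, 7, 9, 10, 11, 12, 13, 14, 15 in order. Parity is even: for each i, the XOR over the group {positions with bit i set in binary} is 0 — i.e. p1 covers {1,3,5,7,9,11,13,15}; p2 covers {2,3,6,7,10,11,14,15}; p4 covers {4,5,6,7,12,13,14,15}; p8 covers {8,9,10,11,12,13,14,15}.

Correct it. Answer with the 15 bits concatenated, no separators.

s1 (pos 1,3,5,7,9,11,13,15): 1⊕0⊕1⊕0⊕1⊕1⊕0⊕0 = 0
s2 (pos 2,3,6,7,10,11,14,15): 1⊕0⊕1⊕0⊕0⊕1⊕1⊕0 = 0
s4 (pos 4,5,6,7,12,13,14,15): 0⊕1⊕1⊕0⊕0⊕0⊕1⊕0 = 1
s8 (pos 8,9,10,11,12,13,14,15): 0⊕1⊕0⊕1⊕0⊕0⊕1⊕0 = 1
Syndrome s8…s1 = 1100 → error at position 12.
Flip position 12: 110011001010010 → 110011001011010

110011001011010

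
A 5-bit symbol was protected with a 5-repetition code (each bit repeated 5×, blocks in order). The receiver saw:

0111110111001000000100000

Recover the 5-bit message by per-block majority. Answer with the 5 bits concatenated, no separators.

11000

Block 1 (01111): 4 ones → 1
Block 2 (10111): 4 ones → 1
Block 3 (00100): 1 one → 0
Block 4 (00001): 1 one → 0
Block 5 (00000): 0 ones → 0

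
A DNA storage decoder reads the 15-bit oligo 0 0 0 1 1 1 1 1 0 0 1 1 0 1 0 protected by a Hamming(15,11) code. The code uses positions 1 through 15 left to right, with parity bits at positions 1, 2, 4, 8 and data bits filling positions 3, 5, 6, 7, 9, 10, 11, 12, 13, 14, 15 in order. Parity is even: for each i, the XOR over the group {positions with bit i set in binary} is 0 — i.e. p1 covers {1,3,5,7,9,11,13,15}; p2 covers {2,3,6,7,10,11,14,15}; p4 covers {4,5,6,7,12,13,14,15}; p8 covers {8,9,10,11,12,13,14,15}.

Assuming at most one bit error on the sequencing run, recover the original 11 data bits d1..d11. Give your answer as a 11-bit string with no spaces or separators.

01110011010

s1 (pos 1,3,5,7,9,11,13,15): 0⊕0⊕1⊕1⊕0⊕1⊕0⊕0 = 1
s2 (pos 2,3,6,7,10,11,14,15): 0⊕0⊕1⊕1⊕0⊕1⊕1⊕0 = 0
s4 (pos 4,5,6,7,12,13,14,15): 1⊕1⊕1⊕1⊕1⊕0⊕1⊕0 = 0
s8 (pos 8,9,10,11,12,13,14,15): 1⊕0⊕0⊕1⊕1⊕0⊕1⊕0 = 0
Syndrome s8…s1 = 0001 → error at position 1.
Flip position 1: 000111110011010 → 100111110011010
Read data bits from positions 3,5,6,7,9,10,11,12,13,14,15: 01110011010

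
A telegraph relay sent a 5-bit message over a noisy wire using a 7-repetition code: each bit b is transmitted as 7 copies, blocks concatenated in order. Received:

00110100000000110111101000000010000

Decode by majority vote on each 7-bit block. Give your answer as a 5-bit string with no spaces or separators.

00100

Block 1 (0011010): 3 ones → 0
Block 2 (0000000): 0 ones → 0
Block 3 (1101111): 6 ones → 1
Block 4 (0100000): 1 one → 0
Block 5 (0010000): 1 one → 0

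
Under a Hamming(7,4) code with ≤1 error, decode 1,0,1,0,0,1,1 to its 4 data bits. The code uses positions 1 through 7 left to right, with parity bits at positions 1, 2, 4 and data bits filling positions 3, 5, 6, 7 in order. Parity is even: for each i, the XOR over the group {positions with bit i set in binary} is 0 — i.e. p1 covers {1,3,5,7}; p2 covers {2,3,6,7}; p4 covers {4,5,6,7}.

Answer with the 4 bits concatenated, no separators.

0011

s1 (pos 1,3,5,7): 1⊕1⊕0⊕1 = 1
s2 (pos 2,3,6,7): 0⊕1⊕1⊕1 = 1
s4 (pos 4,5,6,7): 0⊕0⊕1⊕1 = 0
Syndrome s4…s1 = 011 → error at position 3.
Flip position 3: 1010011 → 1000011
Read data bits from positions 3,5,6,7: 0011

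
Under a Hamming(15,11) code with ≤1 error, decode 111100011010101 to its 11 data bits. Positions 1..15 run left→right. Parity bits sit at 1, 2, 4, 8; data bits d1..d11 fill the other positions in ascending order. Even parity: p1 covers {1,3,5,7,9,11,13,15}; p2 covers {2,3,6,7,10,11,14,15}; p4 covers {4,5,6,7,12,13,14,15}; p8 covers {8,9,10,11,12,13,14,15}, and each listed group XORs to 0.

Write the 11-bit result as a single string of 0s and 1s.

s1 (pos 1,3,5,7,9,11,13,15): 1⊕1⊕0⊕0⊕1⊕1⊕1⊕1 = 0
s2 (pos 2,3,6,7,10,11,14,15): 1⊕1⊕0⊕0⊕0⊕1⊕0⊕1 = 0
s4 (pos 4,5,6,7,12,13,14,15): 1⊕0⊕0⊕0⊕0⊕1⊕0⊕1 = 1
s8 (pos 8,9,10,11,12,13,14,15): 1⊕1⊕0⊕1⊕0⊕1⊕0⊕1 = 1
Syndrome s8…s1 = 1100 → error at position 12.
Flip position 12: 111100011010101 → 111100011011101
Read data bits from positions 3,5,6,7,9,10,11,12,13,14,15: 10001011101

10001011101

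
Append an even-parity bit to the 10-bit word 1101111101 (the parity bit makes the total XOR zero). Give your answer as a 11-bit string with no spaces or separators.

11011111010

XOR of the 10 data bits: 1⊕1⊕0⊕1⊕1⊕1⊕1⊕1⊕0⊕1 = 0
Parity bit = 0 (so all 11 bits XOR to 0).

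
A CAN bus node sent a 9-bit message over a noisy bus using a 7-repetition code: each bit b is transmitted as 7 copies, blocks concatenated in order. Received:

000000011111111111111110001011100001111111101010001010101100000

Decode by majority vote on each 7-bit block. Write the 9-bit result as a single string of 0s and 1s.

Block 1 (0000000): 0 ones → 0
Block 2 (1111111): 7 ones → 1
Block 3 (1111111): 7 ones → 1
Block 4 (1100010): 3 ones → 0
Block 5 (1110000): 3 ones → 0
Block 6 (1111111): 7 ones → 1
Block 7 (1010100): 3 ones → 0
Block 8 (0101010): 3 ones → 0
Block 9 (1100000): 2 ones → 0

011001000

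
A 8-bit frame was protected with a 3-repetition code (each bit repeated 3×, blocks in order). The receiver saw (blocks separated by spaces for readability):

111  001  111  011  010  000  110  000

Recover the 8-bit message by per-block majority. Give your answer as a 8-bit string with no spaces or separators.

Block 1 (111): 3 ones → 1
Block 2 (001): 1 one → 0
Block 3 (111): 3 ones → 1
Block 4 (011): 2 ones → 1
Block 5 (010): 1 one → 0
Block 6 (000): 0 ones → 0
Block 7 (110): 2 ones → 1
Block 8 (000): 0 ones → 0

10110010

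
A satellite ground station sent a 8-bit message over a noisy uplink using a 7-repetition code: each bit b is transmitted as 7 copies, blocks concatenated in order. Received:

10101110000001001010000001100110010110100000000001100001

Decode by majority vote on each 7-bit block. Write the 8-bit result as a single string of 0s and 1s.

10000000

Block 1 (1010111): 5 ones → 1
Block 2 (0000001): 1 one → 0
Block 3 (0010100): 2 ones → 0
Block 4 (0000110): 2 ones → 0
Block 5 (0110010): 3 ones → 0
Block 6 (1101000): 3 ones → 0
Block 7 (0000000): 0 ones → 0
Block 8 (1100001): 3 ones → 0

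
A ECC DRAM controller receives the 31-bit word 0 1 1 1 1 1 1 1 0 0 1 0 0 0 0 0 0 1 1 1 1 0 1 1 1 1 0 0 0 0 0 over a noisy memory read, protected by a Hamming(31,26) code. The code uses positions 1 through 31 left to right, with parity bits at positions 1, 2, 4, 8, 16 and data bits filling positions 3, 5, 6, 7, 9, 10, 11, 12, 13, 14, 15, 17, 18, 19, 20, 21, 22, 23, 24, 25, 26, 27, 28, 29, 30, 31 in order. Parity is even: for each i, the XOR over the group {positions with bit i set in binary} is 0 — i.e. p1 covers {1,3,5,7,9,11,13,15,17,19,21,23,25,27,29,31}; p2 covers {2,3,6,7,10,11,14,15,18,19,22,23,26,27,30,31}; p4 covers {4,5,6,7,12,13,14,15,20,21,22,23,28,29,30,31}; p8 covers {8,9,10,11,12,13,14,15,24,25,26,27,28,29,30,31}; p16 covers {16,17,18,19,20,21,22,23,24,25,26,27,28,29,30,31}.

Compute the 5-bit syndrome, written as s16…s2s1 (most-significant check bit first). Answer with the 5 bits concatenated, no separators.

01110

s1 (pos 1,3,5,7,9,11,13,15,17,19,21,23,25,27,29,31): 0⊕1⊕1⊕1⊕0⊕1⊕0⊕0⊕0⊕1⊕1⊕1⊕1⊕0⊕0⊕0 = 0
s2 (pos 2,3,6,7,10,11,14,15,18,19,22,23,26,27,30,31): 1⊕1⊕1⊕1⊕0⊕1⊕0⊕0⊕1⊕1⊕0⊕1⊕1⊕0⊕0⊕0 = 1
s4 (pos 4,5,6,7,12,13,14,15,20,21,22,23,28,29,30,31): 1⊕1⊕1⊕1⊕0⊕0⊕0⊕0⊕1⊕1⊕0⊕1⊕0⊕0⊕0⊕0 = 1
s8 (pos 8,9,10,11,12,13,14,15,24,25,26,27,28,29,30,31): 1⊕0⊕0⊕1⊕0⊕0⊕0⊕0⊕1⊕1⊕1⊕0⊕0⊕0⊕0⊕0 = 1
s16 (pos 16,17,18,19,20,21,22,23,24,25,26,27,28,29,30,31): 0⊕0⊕1⊕1⊕1⊕1⊕0⊕1⊕1⊕1⊕1⊕0⊕0⊕0⊕0⊕0 = 0
Syndrome s16…s1 = 01110 → error at position 14.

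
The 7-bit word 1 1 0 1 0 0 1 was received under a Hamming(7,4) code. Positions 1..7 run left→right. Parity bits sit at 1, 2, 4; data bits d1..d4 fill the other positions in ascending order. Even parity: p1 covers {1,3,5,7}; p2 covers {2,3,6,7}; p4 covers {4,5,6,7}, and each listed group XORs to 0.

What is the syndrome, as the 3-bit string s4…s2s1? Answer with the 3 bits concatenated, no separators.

000

s1 (pos 1,3,5,7): 1⊕0⊕0⊕1 = 0
s2 (pos 2,3,6,7): 1⊕0⊕0⊕1 = 0
s4 (pos 4,5,6,7): 1⊕0⊕0⊕1 = 0
Syndrome s4…s1 = 000 → no error.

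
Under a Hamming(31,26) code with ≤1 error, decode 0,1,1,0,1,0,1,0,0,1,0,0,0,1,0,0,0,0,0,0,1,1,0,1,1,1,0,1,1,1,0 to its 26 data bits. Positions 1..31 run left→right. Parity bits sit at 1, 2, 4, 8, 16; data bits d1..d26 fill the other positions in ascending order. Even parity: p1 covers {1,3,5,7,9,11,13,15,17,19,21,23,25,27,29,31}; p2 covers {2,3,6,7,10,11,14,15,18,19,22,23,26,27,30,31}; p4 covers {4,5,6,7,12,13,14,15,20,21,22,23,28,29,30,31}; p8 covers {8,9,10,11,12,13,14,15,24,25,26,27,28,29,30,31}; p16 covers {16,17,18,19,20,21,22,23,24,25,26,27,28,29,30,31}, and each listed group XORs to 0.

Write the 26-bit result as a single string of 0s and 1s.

s1 (pos 1,3,5,7,9,11,13,15,17,19,21,23,25,27,29,31): 0⊕1⊕1⊕1⊕0⊕0⊕0⊕0⊕0⊕0⊕1⊕0⊕1⊕0⊕1⊕0 = 0
s2 (pos 2,3,6,7,10,11,14,15,18,19,22,23,26,27,30,31): 1⊕1⊕0⊕1⊕1⊕0⊕1⊕0⊕0⊕0⊕1⊕0⊕1⊕0⊕1⊕0 = 0
s4 (pos 4,5,6,7,12,13,14,15,20,21,22,23,28,29,30,31): 0⊕1⊕0⊕1⊕0⊕0⊕1⊕0⊕0⊕1⊕1⊕0⊕1⊕1⊕1⊕0 = 0
s8 (pos 8,9,10,11,12,13,14,15,24,25,26,27,28,29,30,31): 0⊕0⊕1⊕0⊕0⊕0⊕1⊕0⊕1⊕1⊕1⊕0⊕1⊕1⊕1⊕0 = 0
s16 (pos 16,17,18,19,20,21,22,23,24,25,26,27,28,29,30,31): 0⊕0⊕0⊕0⊕0⊕1⊕1⊕0⊕1⊕1⊕1⊕0⊕1⊕1⊕1⊕0 = 0
Syndrome s16…s1 = 00000 → no error.
Read data bits from positions 3,5,6,7,9,10,11,12,13,14,15,17,18,19,20,21,22,23,24,25,26,27,28,29,30,31: 11010100010000011011101110

11010100010000011011101110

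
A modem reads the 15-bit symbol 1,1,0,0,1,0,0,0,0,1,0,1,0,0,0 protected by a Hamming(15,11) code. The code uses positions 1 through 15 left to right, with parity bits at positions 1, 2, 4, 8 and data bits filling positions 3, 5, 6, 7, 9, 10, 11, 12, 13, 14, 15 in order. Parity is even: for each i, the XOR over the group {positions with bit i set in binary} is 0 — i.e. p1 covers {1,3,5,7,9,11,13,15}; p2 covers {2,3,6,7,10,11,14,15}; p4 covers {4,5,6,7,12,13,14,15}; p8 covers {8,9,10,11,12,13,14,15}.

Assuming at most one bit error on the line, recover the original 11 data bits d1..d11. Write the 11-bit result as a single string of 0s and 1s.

01000101000

s1 (pos 1,3,5,7,9,11,13,15): 1⊕0⊕1⊕0⊕0⊕0⊕0⊕0 = 0
s2 (pos 2,3,6,7,10,11,14,15): 1⊕0⊕0⊕0⊕1⊕0⊕0⊕0 = 0
s4 (pos 4,5,6,7,12,13,14,15): 0⊕1⊕0⊕0⊕1⊕0⊕0⊕0 = 0
s8 (pos 8,9,10,11,12,13,14,15): 0⊕0⊕1⊕0⊕1⊕0⊕0⊕0 = 0
Syndrome s8…s1 = 0000 → no error.
Read data bits from positions 3,5,6,7,9,10,11,12,13,14,15: 01000101000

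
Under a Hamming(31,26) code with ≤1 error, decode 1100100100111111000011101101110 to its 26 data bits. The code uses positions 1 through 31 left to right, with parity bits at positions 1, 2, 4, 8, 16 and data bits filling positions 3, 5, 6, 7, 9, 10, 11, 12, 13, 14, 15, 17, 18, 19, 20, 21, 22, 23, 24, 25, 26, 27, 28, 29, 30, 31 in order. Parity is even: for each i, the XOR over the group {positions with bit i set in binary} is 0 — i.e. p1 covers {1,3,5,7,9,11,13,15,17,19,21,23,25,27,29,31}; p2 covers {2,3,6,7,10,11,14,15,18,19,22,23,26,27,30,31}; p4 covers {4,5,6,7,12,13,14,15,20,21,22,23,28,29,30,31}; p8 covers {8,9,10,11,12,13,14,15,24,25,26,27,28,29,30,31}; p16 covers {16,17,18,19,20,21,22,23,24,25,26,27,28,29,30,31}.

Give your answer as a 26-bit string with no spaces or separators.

s1 (pos 1,3,5,7,9,11,13,15,17,19,21,23,25,27,29,31): 1⊕0⊕1⊕0⊕0⊕1⊕1⊕1⊕0⊕0⊕1⊕1⊕1⊕0⊕1⊕0 = 1
s2 (pos 2,3,6,7,10,11,14,15,18,19,22,23,26,27,30,31): 1⊕0⊕0⊕0⊕0⊕1⊕1⊕1⊕0⊕0⊕1⊕1⊕1⊕0⊕1⊕0 = 0
s4 (pos 4,5,6,7,12,13,14,15,20,21,22,23,28,29,30,31): 0⊕1⊕0⊕0⊕1⊕1⊕1⊕1⊕0⊕1⊕1⊕1⊕1⊕1⊕1⊕0 = 1
s8 (pos 8,9,10,11,12,13,14,15,24,25,26,27,28,29,30,31): 1⊕0⊕0⊕1⊕1⊕1⊕1⊕1⊕0⊕1⊕1⊕0⊕1⊕1⊕1⊕0 = 1
s16 (pos 16,17,18,19,20,21,22,23,24,25,26,27,28,29,30,31): 1⊕0⊕0⊕0⊕0⊕1⊕1⊕1⊕0⊕1⊕1⊕0⊕1⊕1⊕1⊕0 = 1
Syndrome s16…s1 = 11101 → error at position 29.
Flip position 29: 1100100100111111000011101101110 → 1100100100111111000011101101010
Read data bits from positions 3,5,6,7,9,10,11,12,13,14,15,17,18,19,20,21,22,23,24,25,26,27,28,29,30,31: 01000011111000011101101010

01000011111000011101101010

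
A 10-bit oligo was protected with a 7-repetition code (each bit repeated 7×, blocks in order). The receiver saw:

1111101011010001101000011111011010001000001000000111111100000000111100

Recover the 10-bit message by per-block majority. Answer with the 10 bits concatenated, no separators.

Block 1 (1111101): 6 ones → 1
Block 2 (0110100): 3 ones → 0
Block 3 (0110100): 3 ones → 0
Block 4 (0011111): 5 ones → 1
Block 5 (0110100): 3 ones → 0
Block 6 (0100000): 1 one → 0
Block 7 (1000000): 1 one → 0
Block 8 (1111111): 7 ones → 1
Block 9 (0000000): 0 ones → 0
Block 10 (0111100): 4 ones → 1

1001000101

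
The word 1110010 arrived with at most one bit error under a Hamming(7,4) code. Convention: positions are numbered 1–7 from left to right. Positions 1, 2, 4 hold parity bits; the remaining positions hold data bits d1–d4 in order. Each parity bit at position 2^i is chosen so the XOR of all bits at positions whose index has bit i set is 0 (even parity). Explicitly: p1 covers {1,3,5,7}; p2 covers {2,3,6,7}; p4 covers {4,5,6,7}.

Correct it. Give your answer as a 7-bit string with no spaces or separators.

s1 (pos 1,3,5,7): 1⊕1⊕0⊕0 = 0
s2 (pos 2,3,6,7): 1⊕1⊕1⊕0 = 1
s4 (pos 4,5,6,7): 0⊕0⊕1⊕0 = 1
Syndrome s4…s1 = 110 → error at position 6.
Flip position 6: 1110010 → 1110000

1110000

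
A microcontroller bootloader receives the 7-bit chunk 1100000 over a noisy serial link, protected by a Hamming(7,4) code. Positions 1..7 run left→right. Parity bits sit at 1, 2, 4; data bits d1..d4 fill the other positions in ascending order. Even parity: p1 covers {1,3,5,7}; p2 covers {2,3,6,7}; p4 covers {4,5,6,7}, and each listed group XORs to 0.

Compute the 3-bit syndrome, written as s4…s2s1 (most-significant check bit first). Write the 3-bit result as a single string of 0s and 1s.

s1 (pos 1,3,5,7): 1⊕0⊕0⊕0 = 1
s2 (pos 2,3,6,7): 1⊕0⊕0⊕0 = 1
s4 (pos 4,5,6,7): 0⊕0⊕0⊕0 = 0
Syndrome s4…s1 = 011 → error at position 3.

011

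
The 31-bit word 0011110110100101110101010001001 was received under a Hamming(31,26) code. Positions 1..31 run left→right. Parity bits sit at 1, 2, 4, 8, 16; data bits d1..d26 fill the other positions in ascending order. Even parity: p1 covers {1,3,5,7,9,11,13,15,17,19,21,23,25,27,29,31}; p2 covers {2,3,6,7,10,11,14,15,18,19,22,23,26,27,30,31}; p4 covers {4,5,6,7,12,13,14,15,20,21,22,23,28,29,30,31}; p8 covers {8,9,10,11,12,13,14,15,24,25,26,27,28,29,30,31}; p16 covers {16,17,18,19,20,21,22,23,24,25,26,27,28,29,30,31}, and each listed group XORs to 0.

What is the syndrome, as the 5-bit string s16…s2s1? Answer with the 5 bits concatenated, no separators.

s1 (pos 1,3,5,7,9,11,13,15,17,19,21,23,25,27,29,31): 0⊕1⊕1⊕0⊕1⊕1⊕0⊕0⊕1⊕0⊕0⊕0⊕0⊕0⊕0⊕1 = 0
s2 (pos 2,3,6,7,10,11,14,15,18,19,22,23,26,27,30,31): 0⊕1⊕1⊕0⊕0⊕1⊕1⊕0⊕1⊕0⊕1⊕0⊕0⊕0⊕0⊕1 = 1
s4 (pos 4,5,6,7,12,13,14,15,20,21,22,23,28,29,30,31): 1⊕1⊕1⊕0⊕0⊕0⊕1⊕0⊕1⊕0⊕1⊕0⊕1⊕0⊕0⊕1 = 0
s8 (pos 8,9,10,11,12,13,14,15,24,25,26,27,28,29,30,31): 1⊕1⊕0⊕1⊕0⊕0⊕1⊕0⊕1⊕0⊕0⊕0⊕1⊕0⊕0⊕1 = 1
s16 (pos 16,17,18,19,20,21,22,23,24,25,26,27,28,29,30,31): 1⊕1⊕1⊕0⊕1⊕0⊕1⊕0⊕1⊕0⊕0⊕0⊕1⊕0⊕0⊕1 = 0
Syndrome s16…s1 = 01010 → error at position 10.

01010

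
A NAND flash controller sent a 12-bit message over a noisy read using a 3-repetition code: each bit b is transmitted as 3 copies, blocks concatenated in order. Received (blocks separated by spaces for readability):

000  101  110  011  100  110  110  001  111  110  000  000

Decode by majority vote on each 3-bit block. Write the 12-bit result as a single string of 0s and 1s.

011101101100

Block 1 (000): 0 ones → 0
Block 2 (101): 2 ones → 1
Block 3 (110): 2 ones → 1
Block 4 (011): 2 ones → 1
Block 5 (100): 1 one → 0
Block 6 (110): 2 ones → 1
Block 7 (110): 2 ones → 1
Block 8 (001): 1 one → 0
Block 9 (111): 3 ones → 1
Block 10 (110): 2 ones → 1
Block 11 (000): 0 ones → 0
Block 12 (000): 0 ones → 0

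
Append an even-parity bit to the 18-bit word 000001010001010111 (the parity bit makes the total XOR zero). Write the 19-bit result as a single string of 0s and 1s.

XOR of the 18 data bits: 0⊕0⊕0⊕0⊕0⊕1⊕0⊕1⊕0⊕0⊕0⊕1⊕0⊕1⊕0⊕1⊕1⊕1 = 1
Parity bit = 1 (so all 19 bits XOR to 0).

0000010100010101111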